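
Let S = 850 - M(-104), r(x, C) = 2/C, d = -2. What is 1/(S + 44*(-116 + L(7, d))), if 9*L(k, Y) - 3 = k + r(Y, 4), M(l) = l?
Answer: -3/12296 ≈ -0.00024398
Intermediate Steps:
L(k, Y) = 7/18 + k/9 (L(k, Y) = ⅓ + (k + 2/4)/9 = ⅓ + (k + 2*(¼))/9 = ⅓ + (k + ½)/9 = ⅓ + (½ + k)/9 = ⅓ + (1/18 + k/9) = 7/18 + k/9)
S = 954 (S = 850 - 1*(-104) = 850 + 104 = 954)
1/(S + 44*(-116 + L(7, d))) = 1/(954 + 44*(-116 + (7/18 + (⅑)*7))) = 1/(954 + 44*(-116 + (7/18 + 7/9))) = 1/(954 + 44*(-116 + 7/6)) = 1/(954 + 44*(-689/6)) = 1/(954 - 15158/3) = 1/(-12296/3) = -3/12296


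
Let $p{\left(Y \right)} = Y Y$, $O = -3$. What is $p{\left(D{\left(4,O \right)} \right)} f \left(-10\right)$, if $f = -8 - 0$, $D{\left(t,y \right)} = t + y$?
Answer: $80$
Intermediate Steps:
$p{\left(Y \right)} = Y^{2}$
$f = -8$ ($f = -8 + 0 = -8$)
$p{\left(D{\left(4,O \right)} \right)} f \left(-10\right) = \left(4 - 3\right)^{2} \left(-8\right) \left(-10\right) = 1^{2} \left(-8\right) \left(-10\right) = 1 \left(-8\right) \left(-10\right) = \left(-8\right) \left(-10\right) = 80$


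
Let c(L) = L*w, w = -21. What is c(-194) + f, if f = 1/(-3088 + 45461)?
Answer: 172627603/42373 ≈ 4074.0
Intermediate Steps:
c(L) = -21*L (c(L) = L*(-21) = -21*L)
f = 1/42373 ≈ 2.3600e-5
c(-194) + f = -21*(-194) + 1/42373 = 4074 + 1/42373 = 172627603/42373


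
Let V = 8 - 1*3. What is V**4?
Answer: 625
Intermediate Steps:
V = 5 (V = 8 - 3 = 5)
V**4 = 5**4 = 625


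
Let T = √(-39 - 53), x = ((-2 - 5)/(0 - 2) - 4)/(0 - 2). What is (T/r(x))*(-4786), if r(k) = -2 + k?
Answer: 38288*I*√23/7 ≈ 26232.0*I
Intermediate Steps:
x = ¼ (x = (-7/(-2) - 4)/(-2) = (-7*(-½) - 4)*(-½) = (7/2 - 4)*(-½) = -½*(-½) = ¼ ≈ 0.25000)
T = 2*I*√23 (T = √(-92) = 2*I*√23 ≈ 9.5917*I)
(T/r(x))*(-4786) = ((2*I*√23)/(-2 + ¼))*(-4786) = ((2*I*√23)/(-7/4))*(-4786) = ((2*I*√23)*(-4/7))*(-4786) = -8*I*√23/7*(-4786) = 38288*I*√23/7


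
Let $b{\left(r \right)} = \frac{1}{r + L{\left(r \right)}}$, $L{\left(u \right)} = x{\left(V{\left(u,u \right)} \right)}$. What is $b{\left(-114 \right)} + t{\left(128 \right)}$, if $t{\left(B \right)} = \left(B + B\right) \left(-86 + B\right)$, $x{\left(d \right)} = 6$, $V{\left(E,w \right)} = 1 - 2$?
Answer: $\frac{1161215}{108} \approx 10752.0$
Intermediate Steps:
$V{\left(E,w \right)} = -1$ ($V{\left(E,w \right)} = 1 - 2 = -1$)
$L{\left(u \right)} = 6$
$b{\left(r \right)} = \frac{1}{6 + r}$ ($b{\left(r \right)} = \frac{1}{r + 6} = \frac{1}{6 + r}$)
$t{\left(B \right)} = 2 B \left(-86 + B\right)$
$b{\left(-114 \right)} + t{\left(128 \right)} = \frac{1}{6 - 114} + 2 \cdot 128 \left(-86 + 128\right) = \frac{1}{-108} + 2 \cdot 128 \cdot 42 = - \frac{1}{108} + 10752 = \frac{1161215}{108}$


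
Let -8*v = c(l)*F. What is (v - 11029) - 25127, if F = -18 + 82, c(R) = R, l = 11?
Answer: -36244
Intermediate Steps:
F = 64
v = -88 (v = -11*64/8 = -⅛*704 = -88)
(v - 11029) - 25127 = (-88 - 11029) - 25127 = -11117 - 25127 = -36244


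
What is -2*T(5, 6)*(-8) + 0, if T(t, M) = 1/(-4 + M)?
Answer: 8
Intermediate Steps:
-2*T(5, 6)*(-8) + 0 = -2*(-8)/(-4 + 6) + 0 = -2*(-8)/2 + 0 = -(-8) + 0 = -2*(-4) + 0 = 8 + 0 = 8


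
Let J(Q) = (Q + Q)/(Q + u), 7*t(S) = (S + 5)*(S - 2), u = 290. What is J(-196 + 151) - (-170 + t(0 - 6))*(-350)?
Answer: -2895918/49 ≈ -59100.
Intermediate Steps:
t(S) = (-2 + S)*(5 + S)/7 (t(S) = ((S + 5)*(S - 2))/7 = ((5 + S)*(-2 + S))/7 = ((-2 + S)*(5 + S))/7 = (-2 + S)*(5 + S)/7)
J(Q) = 2*Q/(290 + Q) (J(Q) = (Q + Q)/(Q + 290) = (2*Q)/(290 + Q) = 2*Q/(290 + Q))
J(-196 + 151) - (-170 + t(0 - 6))*(-350) = 2*(-196 + 151)/(290 + (-196 + 151)) - (-170 + (-10/7 + (0 - 6)**2/7 + 3*(0 - 6)/7))*(-350) = 2*(-45)/(290 - 45) - (-170 + (-10/7 + (1/7)*(-6)**2 + (3/7)*(-6)))*(-350) = 2*(-45)/245 - (-170 + (-10/7 + (1/7)*36 - 18/7))*(-350) = 2*(-45)*(1/245) - (-170 + (-10/7 + 36/7 - 18/7))*(-350) = -18/49 - (-170 + 8/7)*(-350) = -18/49 - (-1182)*(-350)/7 = -18/49 - 1*59100 = -18/49 - 59100 = -2895918/49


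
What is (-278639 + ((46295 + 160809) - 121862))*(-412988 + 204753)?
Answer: 40272024295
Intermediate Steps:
(-278639 + ((46295 + 160809) - 121862))*(-412988 + 204753) = (-278639 + (207104 - 121862))*(-208235) = (-278639 + 85242)*(-208235) = -193397*(-208235) = 40272024295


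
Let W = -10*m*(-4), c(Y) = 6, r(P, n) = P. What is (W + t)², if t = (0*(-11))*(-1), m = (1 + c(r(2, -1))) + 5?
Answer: 230400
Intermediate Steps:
m = 12 (m = (1 + 6) + 5 = 7 + 5 = 12)
W = 480 (W = -10*12*(-4) = -120*(-4) = 480)
t = 0 (t = 0*(-1) = 0)
(W + t)² = (480 + 0)² = 480² = 230400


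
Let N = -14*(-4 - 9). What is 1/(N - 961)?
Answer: -1/779 ≈ -0.0012837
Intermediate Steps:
N = 182 (N = -14*(-13) = 182)
1/(N - 961) = 1/(182 - 961) = 1/(-779) = -1/779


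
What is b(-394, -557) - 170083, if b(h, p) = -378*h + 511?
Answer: -20640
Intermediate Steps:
b(h, p) = 511 - 378*h
b(-394, -557) - 170083 = (511 - 378*(-394)) - 170083 = (511 + 148932) - 170083 = 149443 - 170083 = -20640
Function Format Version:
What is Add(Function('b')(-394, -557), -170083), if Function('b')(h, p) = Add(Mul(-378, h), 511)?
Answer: -20640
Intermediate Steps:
Function('b')(h, p) = Add(511, Mul(-378, h))
Add(Function('b')(-394, -557), -170083) = Add(Add(511, Mul(-378, -394)), -170083) = Add(Add(511, 148932), -170083) = Add(149443, -170083) = -20640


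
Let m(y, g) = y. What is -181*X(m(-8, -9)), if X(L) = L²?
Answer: -11584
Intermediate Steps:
-181*X(m(-8, -9)) = -181*(-8)² = -181*64 = -11584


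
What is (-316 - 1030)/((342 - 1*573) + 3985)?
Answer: -673/1877 ≈ -0.35855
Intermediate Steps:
(-316 - 1030)/((342 - 1*573) + 3985) = -1346/((342 - 573) + 3985) = -1346/(-231 + 3985) = -1346/3754 = -1346*1/3754 = -673/1877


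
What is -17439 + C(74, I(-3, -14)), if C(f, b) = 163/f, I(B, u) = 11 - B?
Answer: -1290323/74 ≈ -17437.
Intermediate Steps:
-17439 + C(74, I(-3, -14)) = -17439 + 163/74 = -1290323/74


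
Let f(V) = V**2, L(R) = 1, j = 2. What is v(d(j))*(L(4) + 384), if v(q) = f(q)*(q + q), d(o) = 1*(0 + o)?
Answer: 6160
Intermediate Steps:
d(o) = o (d(o) = 1*o = o)
v(q) = 2*q**3 (v(q) = q**2*(q + q) = q**2*(2*q) = 2*q**3)
v(d(j))*(L(4) + 384) = (2*2**3)*(1 + 384) = (2*8)*385 = 16*385 = 6160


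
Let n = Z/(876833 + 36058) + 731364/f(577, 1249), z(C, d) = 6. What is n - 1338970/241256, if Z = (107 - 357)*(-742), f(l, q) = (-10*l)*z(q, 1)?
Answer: -1201450985662633/45385260265140 ≈ -26.472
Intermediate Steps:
f(l, q) = -60*l (f(l, q) = -10*l*6 = -60*l)
Z = 185500 (Z = -250*(-742) = 185500)
n = -7871828611/376241505 (n = 185500/(876833 + 36058) + 731364/((-60*577)) = 185500/912891 + 731364/(-34620) = 185500*(1/912891) + 731364*(-1/34620) = 26500/130413 - 60947/2885 = -7871828611/376241505 ≈ -20.922)
n - 1338970/241256 = -7871828611/376241505 - 1338970/241256 = -7871828611/376241505 - 1*669485/120628 = -7871828611/376241505 - 669485/120628 = -1201450985662633/45385260265140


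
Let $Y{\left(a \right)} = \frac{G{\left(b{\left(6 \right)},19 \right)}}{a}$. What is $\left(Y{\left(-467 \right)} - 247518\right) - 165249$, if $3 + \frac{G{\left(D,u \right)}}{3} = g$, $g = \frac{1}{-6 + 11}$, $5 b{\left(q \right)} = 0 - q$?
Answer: $- \frac{963810903}{2335} \approx -4.1277 \cdot 10^{5}$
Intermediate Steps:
$b{\left(q \right)} = - \frac{q}{5}$ ($b{\left(q \right)} = \frac{0 - q}{5} = \frac{\left(-1\right) q}{5} = - \frac{q}{5}$)
$g = \frac{1}{5} \approx 0.2$
$G{\left(D,u \right)} = - \frac{42}{5}$ ($G{\left(D,u \right)} = -9 + 3 \cdot \frac{1}{5} = -9 + \frac{3}{5} = - \frac{42}{5}$)
$Y{\left(a \right)} = - \frac{42}{5 a}$
$\left(Y{\left(-467 \right)} - 247518\right) - 165249 = \left(- \frac{42}{5 \left(-467\right)} - 247518\right) - 165249 = \left(\left(- \frac{42}{5}\right) \left(- \frac{1}{467}\right) - 247518\right) - 165249 = \left(\frac{42}{2335} - 247518\right) - 165249 = - \frac{577954488}{2335} - 165249 = - \frac{963810903}{2335}$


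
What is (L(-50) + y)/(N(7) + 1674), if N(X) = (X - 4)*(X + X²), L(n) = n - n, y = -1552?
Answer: -776/921 ≈ -0.84256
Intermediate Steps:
L(n) = 0
N(X) = (-4 + X)*(X + X²)
(L(-50) + y)/(N(7) + 1674) = (0 - 1552)/(7*(-4 + 7² - 3*7) + 1674) = -1552/(7*(-4 + 49 - 21) + 1674) = -1552/(7*24 + 1674) = -1552/(168 + 1674) = -1552/1842 = -1552*1/1842 = -776/921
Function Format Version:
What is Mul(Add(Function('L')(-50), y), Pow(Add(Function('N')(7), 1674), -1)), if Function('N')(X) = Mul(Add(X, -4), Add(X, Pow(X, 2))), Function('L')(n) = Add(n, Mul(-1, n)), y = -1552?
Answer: Rational(-776, 921) ≈ -0.84256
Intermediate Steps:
Function('L')(n) = 0
Function('N')(X) = Mul(Add(-4, X), Add(X, Pow(X, 2)))
Mul(Add(Function('L')(-50), y), Pow(Add(Function('N')(7), 1674), -1)) = Mul(Add(0, -1552), Pow(Add(Mul(7, Add(-4, Pow(7, 2), Mul(-3, 7))), 1674), -1)) = Mul(-1552, Pow(Add(Mul(7, Add(-4, 49, -21)), 1674), -1)) = Mul(-1552, Pow(Add(Mul(7, 24), 1674), -1)) = Mul(-1552, Pow(Add(168, 1674), -1)) = Mul(-1552, Pow(1842, -1)) = Mul(-1552, Rational(1, 1842)) = Rational(-776, 921)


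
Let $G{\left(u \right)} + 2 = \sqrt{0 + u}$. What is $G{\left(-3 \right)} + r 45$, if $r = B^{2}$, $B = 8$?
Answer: $2878 + i \sqrt{3} \approx 2878.0 + 1.732 i$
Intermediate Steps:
$r = 64$ ($r = 8^{2} = 64$)
$G{\left(u \right)} = -2 + \sqrt{u}$ ($G{\left(u \right)} = -2 + \sqrt{0 + u} = -2 + \sqrt{u}$)
$G{\left(-3 \right)} + r 45 = \left(-2 + \sqrt{-3}\right) + 64 \cdot 45 = \left(-2 + i \sqrt{3}\right) + 2880 = 2878 + i \sqrt{3}$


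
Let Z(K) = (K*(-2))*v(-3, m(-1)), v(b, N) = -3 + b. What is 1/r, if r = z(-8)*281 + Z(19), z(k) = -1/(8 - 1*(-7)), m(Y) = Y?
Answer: 15/3139 ≈ 0.0047786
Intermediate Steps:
z(k) = -1/15 (z(k) = -1/(8 + 7) = -1/15)
Z(K) = 12*K (Z(K) = (K*(-2))*(-3 - 3) = -2*K*(-6) = 12*K)
r = 3139/15 (r = -1/15*281 + 12*19 = -281/15 + 228 = 3139/15 ≈ 209.27)
1/r = 1/(3139/15) = 15/3139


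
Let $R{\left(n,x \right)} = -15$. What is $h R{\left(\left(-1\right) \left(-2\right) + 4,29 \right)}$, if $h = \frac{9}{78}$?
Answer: $- \frac{45}{26} \approx -1.7308$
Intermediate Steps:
$h = \frac{3}{26}$ ($h = 9 \cdot \frac{1}{78} = \frac{3}{26} \approx 0.11538$)
$h R{\left(\left(-1\right) \left(-2\right) + 4,29 \right)} = \frac{3}{26} \left(-15\right) = - \frac{45}{26}$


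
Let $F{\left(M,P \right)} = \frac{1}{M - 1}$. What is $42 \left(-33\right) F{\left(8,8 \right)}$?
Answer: $-198$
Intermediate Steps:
$F{\left(M,P \right)} = \frac{1}{-1 + M}$
$42 \left(-33\right) F{\left(8,8 \right)} = \frac{42 \left(-33\right)}{-1 + 8} = - \frac{1386}{7} = \left(-1386\right) \frac{1}{7} = -198$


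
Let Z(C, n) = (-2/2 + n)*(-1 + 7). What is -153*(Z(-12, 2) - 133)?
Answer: 19431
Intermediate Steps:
Z(C, n) = -6 + 6*n (Z(C, n) = (-2*1/2 + n)*6 = (-1 + n)*6 = -6 + 6*n)
-153*(Z(-12, 2) - 133) = -153*((-6 + 6*2) - 133) = -153*((-6 + 12) - 133) = -153*(6 - 133) = -153*(-127) = 19431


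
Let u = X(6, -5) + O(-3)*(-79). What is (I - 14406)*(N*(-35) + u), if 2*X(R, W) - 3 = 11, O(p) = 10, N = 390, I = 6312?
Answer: 116820702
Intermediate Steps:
X(R, W) = 7 (X(R, W) = 3/2 + (1/2)*11 = 3/2 + 11/2 = 7)
u = -783 (u = 7 + 10*(-79) = 7 - 790 = -783)
(I - 14406)*(N*(-35) + u) = (6312 - 14406)*(390*(-35) - 783) = -8094*(-13650 - 783) = -8094*(-14433) = 116820702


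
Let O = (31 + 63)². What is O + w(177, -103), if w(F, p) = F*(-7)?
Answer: 7597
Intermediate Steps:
w(F, p) = -7*F
O = 8836 (O = 94² = 8836)
O + w(177, -103) = 8836 - 7*177 = 8836 - 1239 = 7597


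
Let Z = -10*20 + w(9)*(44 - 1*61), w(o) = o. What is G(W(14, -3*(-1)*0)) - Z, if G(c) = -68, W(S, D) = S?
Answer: 285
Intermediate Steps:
Z = -353 (Z = -10*20 + 9*(44 - 1*61) = -200 + 9*(44 - 61) = -200 + 9*(-17) = -200 - 153 = -353)
G(W(14, -3*(-1)*0)) - Z = -68 - 1*(-353) = -68 + 353 = 285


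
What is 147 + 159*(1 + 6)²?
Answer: 7938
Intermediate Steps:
147 + 159*(1 + 6)² = 147 + 159*7² = 147 + 159*49 = 147 + 7791 = 7938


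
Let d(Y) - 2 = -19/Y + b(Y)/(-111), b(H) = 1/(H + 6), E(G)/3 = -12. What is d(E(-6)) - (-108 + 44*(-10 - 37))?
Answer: 14508997/6660 ≈ 2178.5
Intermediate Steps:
E(G) = -36 (E(G) = 3*(-12) = -36)
b(H) = 1/(6 + H)
d(Y) = 2 - 19/Y - 1/(111*(6 + Y)) (d(Y) = 2 + (-19/Y + 1/((6 + Y)*(-111))) = 2 + (-19/Y - 1/111/(6 + Y)) = 2 + (-19/Y - 1/(111*(6 + Y))) = 2 - 19/Y - 1/(111*(6 + Y)))
d(E(-6)) - (-108 + 44*(-10 - 37)) = (2/111)*(-6327 - 389*(-36) + 111*(-36)²)/(-36*(6 - 36)) - (-108 + 44*(-10 - 37)) = (2/111)*(-1/36)*(-6327 + 14004 + 111*1296)/(-30) - (-108 + 44*(-47)) = (2/111)*(-1/36)*(-1/30)*(-6327 + 14004 + 143856) - (-108 - 2068) = (2/111)*(-1/36)*(-1/30)*151533 - 1*(-2176) = 16837/6660 + 2176 = 14508997/6660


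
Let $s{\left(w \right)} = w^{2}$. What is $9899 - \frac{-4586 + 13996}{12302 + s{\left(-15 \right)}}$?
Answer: $\frac{123995363}{12527} \approx 9898.3$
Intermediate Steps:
$9899 - \frac{-4586 + 13996}{12302 + s{\left(-15 \right)}} = 9899 - \frac{-4586 + 13996}{12302 + \left(-15\right)^{2}} = 9899 - \frac{9410}{12302 + 225} = 9899 - \frac{9410}{12527} = \frac{123995363}{12527}$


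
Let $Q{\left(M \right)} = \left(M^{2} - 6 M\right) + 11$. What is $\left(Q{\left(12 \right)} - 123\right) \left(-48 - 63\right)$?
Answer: $4440$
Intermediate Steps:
$Q{\left(M \right)} = 11 + M^{2} - 6 M$
$\left(Q{\left(12 \right)} - 123\right) \left(-48 - 63\right) = \left(\left(11 + 12^{2} - 72\right) - 123\right) \left(-48 - 63\right) = \left(\left(11 + 144 - 72\right) - 123\right) \left(-48 - 63\right) = \left(83 - 123\right) \left(-111\right) = \left(-40\right) \left(-111\right) = 4440$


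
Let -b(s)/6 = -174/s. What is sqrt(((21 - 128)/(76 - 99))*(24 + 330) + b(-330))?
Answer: 6*sqrt(73063870)/1265 ≈ 40.543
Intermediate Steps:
b(s) = 1044/s (b(s) = -(-1044)/s = 1044/s)
sqrt(((21 - 128)/(76 - 99))*(24 + 330) + b(-330)) = sqrt(((21 - 128)/(76 - 99))*(24 + 330) + 1044/(-330)) = sqrt(-107/(-23)*354 + 1044*(-1/330)) = sqrt(-107*(-1/23)*354 - 174/55) = sqrt((107/23)*354 - 174/55) = sqrt(37878/23 - 174/55) = sqrt(2079288/1265) = 6*sqrt(73063870)/1265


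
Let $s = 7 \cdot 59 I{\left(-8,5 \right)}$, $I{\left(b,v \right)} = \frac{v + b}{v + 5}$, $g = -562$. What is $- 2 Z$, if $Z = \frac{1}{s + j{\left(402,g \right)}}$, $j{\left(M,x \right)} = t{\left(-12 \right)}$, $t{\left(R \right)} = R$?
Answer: $\frac{20}{1359} \approx 0.014717$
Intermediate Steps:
$j{\left(M,x \right)} = -12$
$I{\left(b,v \right)} = \frac{b + v}{5 + v}$
$s = - \frac{1239}{10}$ ($s = 7 \cdot 59 \frac{-8 + 5}{5 + 5} = 413 \cdot \frac{1}{10} \left(-3\right) = 413 \left(- \frac{3}{10}\right) = - \frac{1239}{10} \approx -123.9$)
$Z = - \frac{10}{1359}$ ($Z = \frac{1}{- \frac{1239}{10} - 12} = \frac{1}{- \frac{1359}{10}} = - \frac{10}{1359} \approx -0.0073583$)
$- 2 Z = \left(-2\right) \left(- \frac{10}{1359}\right) = \frac{20}{1359}$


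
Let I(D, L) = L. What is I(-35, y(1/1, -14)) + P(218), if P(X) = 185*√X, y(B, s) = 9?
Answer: 9 + 185*√218 ≈ 2740.5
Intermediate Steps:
I(-35, y(1/1, -14)) + P(218) = 9 + 185*√218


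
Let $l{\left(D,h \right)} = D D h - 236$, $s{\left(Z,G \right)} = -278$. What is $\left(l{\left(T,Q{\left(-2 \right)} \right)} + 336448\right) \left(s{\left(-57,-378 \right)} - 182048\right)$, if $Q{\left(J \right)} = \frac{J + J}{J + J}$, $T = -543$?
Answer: $-115058827886$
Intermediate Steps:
$Q{\left(J \right)} = 1$ ($Q{\left(J \right)} = \frac{2 J}{2 J} = 2 J \frac{1}{2 J} = 1$)
$l{\left(D,h \right)} = -236 + h D^{2}$ ($l{\left(D,h \right)} = D^{2} h - 236 = h D^{2} - 236 = -236 + h D^{2}$)
$\left(l{\left(T,Q{\left(-2 \right)} \right)} + 336448\right) \left(s{\left(-57,-378 \right)} - 182048\right) = \left(\left(-236 + 1 \left(-543\right)^{2}\right) + 336448\right) \left(-278 - 182048\right) = \left(\left(-236 + 1 \cdot 294849\right) + 336448\right) \left(-182326\right) = \left(\left(-236 + 294849\right) + 336448\right) \left(-182326\right) = \left(294613 + 336448\right) \left(-182326\right) = 631061 \left(-182326\right) = -115058827886$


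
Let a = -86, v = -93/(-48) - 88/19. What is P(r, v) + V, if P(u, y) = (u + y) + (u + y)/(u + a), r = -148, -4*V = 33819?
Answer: -612111059/71136 ≈ -8604.8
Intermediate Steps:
V = -33819/4 (V = -¼*33819 = -33819/4 ≈ -8454.8)
v = -819/304 (v = -93*(-1/48) - 88*1/19 = 31/16 - 88/19 = -819/304 ≈ -2.6941)
P(u, y) = u + y + (u + y)/(-86 + u) (P(u, y) = (u + y) + (u + y)/(u - 86) = (u + y) + (u + y)/(-86 + u) = u + y + (u + y)/(-86 + u))
P(r, v) + V = ((-148)² - 85*(-148) - 85*(-819/304) - 148*(-819/304))/(-86 - 148) - 33819/4 = (21904 + 12580 + 69615/304 + 30303/76)/(-234) - 33819/4 = -1/234*10673963/304 - 33819/4 = -10673963/71136 - 33819/4 = -612111059/71136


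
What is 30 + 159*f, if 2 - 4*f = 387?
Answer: -61095/4 ≈ -15274.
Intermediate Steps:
f = -385/4 (f = 1/2 - 1/4*387 = 1/2 - 387/4 = -385/4 ≈ -96.250)
30 + 159*f = 30 + 159*(-385/4) = 30 - 61215/4 = -61095/4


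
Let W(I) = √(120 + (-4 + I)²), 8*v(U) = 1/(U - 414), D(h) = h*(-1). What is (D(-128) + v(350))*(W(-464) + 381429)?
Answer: 24996949515/512 + 65535*√54786/256 ≈ 4.8882e+7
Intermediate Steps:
D(h) = -h
v(U) = 1/(8*(-414 + U)) (v(U) = 1/(8*(U - 414)) = 1/(8*(-414 + U)))
(D(-128) + v(350))*(W(-464) + 381429) = (-1*(-128) + 1/(8*(-414 + 350)))*(√(120 + (-4 - 464)²) + 381429) = (128 + (⅛)/(-64))*(√(120 + (-468)²) + 381429) = (128 + (⅛)*(-1/64))*(√(120 + 219024) + 381429) = (128 - 1/512)*(√219144 + 381429) = 65535*(2*√54786 + 381429)/512 = 65535*(381429 + 2*√54786)/512 = 24996949515/512 + 65535*√54786/256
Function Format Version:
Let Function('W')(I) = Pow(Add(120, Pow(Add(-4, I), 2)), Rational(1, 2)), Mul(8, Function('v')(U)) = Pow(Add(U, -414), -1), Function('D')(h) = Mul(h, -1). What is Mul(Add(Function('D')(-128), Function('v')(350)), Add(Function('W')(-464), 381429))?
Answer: Add(Rational(24996949515, 512), Mul(Rational(65535, 256), Pow(54786, Rational(1, 2)))) ≈ 4.8882e+7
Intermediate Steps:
Function('D')(h) = Mul(-1, h)
Function('v')(U) = Mul(Rational(1, 8), Pow(Add(-414, U), -1)) (Function('v')(U) = Mul(Rational(1, 8), Pow(Add(U, -414), -1)) = Mul(Rational(1, 8), Pow(Add(-414, U), -1)))
Mul(Add(Function('D')(-128), Function('v')(350)), Add(Function('W')(-464), 381429)) = Mul(Add(Mul(-1, -128), Mul(Rational(1, 8), Pow(Add(-414, 350), -1))), Add(Pow(Add(120, Pow(Add(-4, -464), 2)), Rational(1, 2)), 381429)) = Mul(Add(128, Mul(Rational(1, 8), Pow(-64, -1))), Add(Pow(Add(120, Pow(-468, 2)), Rational(1, 2)), 381429)) = Mul(Add(128, Mul(Rational(1, 8), Rational(-1, 64))), Add(Pow(Add(120, 219024), Rational(1, 2)), 381429)) = Mul(Add(128, Rational(-1, 512)), Add(Pow(219144, Rational(1, 2)), 381429)) = Mul(Rational(65535, 512), Add(Mul(2, Pow(54786, Rational(1, 2))), 381429)) = Mul(Rational(65535, 512), Add(381429, Mul(2, Pow(54786, Rational(1, 2))))) = Add(Rational(24996949515, 512), Mul(Rational(65535, 256), Pow(54786, Rational(1, 2))))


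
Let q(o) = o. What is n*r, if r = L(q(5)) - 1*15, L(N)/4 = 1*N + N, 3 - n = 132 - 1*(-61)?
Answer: -4750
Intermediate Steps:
n = -190 (n = 3 - (132 - 1*(-61)) = 3 - (132 + 61) = 3 - 1*193 = 3 - 193 = -190)
L(N) = 8*N (L(N) = 4*(1*N + N) = 4*(N + N) = 4*(2*N) = 8*N)
r = 25 (r = 8*5 - 1*15 = 40 - 15 = 25)
n*r = -190*25 = -4750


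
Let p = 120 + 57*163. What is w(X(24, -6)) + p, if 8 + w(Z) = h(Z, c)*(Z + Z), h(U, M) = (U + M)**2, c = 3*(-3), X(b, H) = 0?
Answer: 9403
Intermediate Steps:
c = -9
h(U, M) = (M + U)**2
p = 9411 (p = 120 + 9291 = 9411)
w(Z) = -8 + 2*Z*(-9 + Z)**2 (w(Z) = -8 + (-9 + Z)**2*(Z + Z) = -8 + (-9 + Z)**2*(2*Z) = -8 + 2*Z*(-9 + Z)**2)
w(X(24, -6)) + p = (-8 + 2*0*(-9 + 0)**2) + 9411 = (-8 + 2*0*(-9)**2) + 9411 = (-8 + 2*0*81) + 9411 = (-8 + 0) + 9411 = -8 + 9411 = 9403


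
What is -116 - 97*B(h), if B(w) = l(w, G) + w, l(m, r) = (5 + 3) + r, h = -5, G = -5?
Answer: 78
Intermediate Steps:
l(m, r) = 8 + r
B(w) = 3 + w (B(w) = (8 - 5) + w = 3 + w)
-116 - 97*B(h) = -116 - 97*(3 - 5) = -116 - 97*(-2) = -116 + 194 = 78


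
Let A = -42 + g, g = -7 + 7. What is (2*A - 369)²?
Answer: 205209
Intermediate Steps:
g = 0
A = -42 (A = -42 + 0 = -42)
(2*A - 369)² = (2*(-42) - 369)² = (-84 - 369)² = (-453)² = 205209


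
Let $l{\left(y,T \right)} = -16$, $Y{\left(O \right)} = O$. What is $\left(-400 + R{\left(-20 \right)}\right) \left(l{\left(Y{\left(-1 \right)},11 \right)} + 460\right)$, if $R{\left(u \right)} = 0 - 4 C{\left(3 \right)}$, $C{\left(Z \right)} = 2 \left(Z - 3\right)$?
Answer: $-177600$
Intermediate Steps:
$C{\left(Z \right)} = -6 + 2 Z$ ($C{\left(Z \right)} = 2 \left(-3 + Z\right) = -6 + 2 Z$)
$R{\left(u \right)} = 0$ ($R{\left(u \right)} = 0 - 4 \left(-6 + 2 \cdot 3\right) = 0 - 4 \left(-6 + 6\right) = 0 - 0 = 0 + 0 = 0$)
$\left(-400 + R{\left(-20 \right)}\right) \left(l{\left(Y{\left(-1 \right)},11 \right)} + 460\right) = \left(-400 + 0\right) \left(-16 + 460\right) = \left(-400\right) 444 = -177600$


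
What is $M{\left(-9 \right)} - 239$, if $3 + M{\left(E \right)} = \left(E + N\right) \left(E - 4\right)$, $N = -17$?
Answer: $96$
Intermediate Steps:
$M{\left(E \right)} = -3 + \left(-17 + E\right) \left(-4 + E\right)$ ($M{\left(E \right)} = -3 + \left(E - 17\right) \left(E - 4\right) = -3 + \left(-17 + E\right) \left(-4 + E\right)$)
$M{\left(-9 \right)} - 239 = \left(65 + \left(-9\right)^{2} - -189\right) - 239 = \left(65 + 81 + 189\right) - 239 = 335 - 239 = 96$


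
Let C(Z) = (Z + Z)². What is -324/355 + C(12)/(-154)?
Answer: -127188/27335 ≈ -4.6529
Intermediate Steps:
C(Z) = 4*Z² (C(Z) = (2*Z)² = 4*Z²)
-324/355 + C(12)/(-154) = -324/355 + (4*12²)/(-154) = -324*1/355 + (4*144)*(-1/154) = -324/355 + 576*(-1/154) = -324/355 - 288/77 = -127188/27335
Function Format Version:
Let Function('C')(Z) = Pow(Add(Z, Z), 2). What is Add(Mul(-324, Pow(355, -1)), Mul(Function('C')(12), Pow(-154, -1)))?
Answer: Rational(-127188, 27335) ≈ -4.6529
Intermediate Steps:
Function('C')(Z) = Mul(4, Pow(Z, 2)) (Function('C')(Z) = Pow(Mul(2, Z), 2) = Mul(4, Pow(Z, 2)))
Add(Mul(-324, Pow(355, -1)), Mul(Function('C')(12), Pow(-154, -1))) = Add(Mul(-324, Pow(355, -1)), Mul(Mul(4, Pow(12, 2)), Pow(-154, -1))) = Add(Mul(-324, Rational(1, 355)), Mul(Mul(4, 144), Rational(-1, 154))) = Add(Rational(-324, 355), Mul(576, Rational(-1, 154))) = Add(Rational(-324, 355), Rational(-288, 77)) = Rational(-127188, 27335)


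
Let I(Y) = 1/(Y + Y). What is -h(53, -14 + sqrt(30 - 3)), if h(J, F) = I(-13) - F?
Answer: -363/26 + 3*sqrt(3) ≈ -8.7654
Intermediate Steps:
I(Y) = 1/(2*Y)
h(J, F) = -1/26 - F (h(J, F) = (1/2)/(-13) - F = (1/2)*(-1/13) - F = -1/26 - F)
-h(53, -14 + sqrt(30 - 3)) = -(-1/26 - (-14 + sqrt(30 - 3))) = -(-1/26 - (-14 + sqrt(27))) = -(-1/26 - (-14 + 3*sqrt(3))) = -(-1/26 + (14 - 3*sqrt(3))) = -(363/26 - 3*sqrt(3)) = -363/26 + 3*sqrt(3)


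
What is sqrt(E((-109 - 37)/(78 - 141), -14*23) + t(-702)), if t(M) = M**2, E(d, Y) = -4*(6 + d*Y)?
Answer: 2*sqrt(1115471)/3 ≈ 704.11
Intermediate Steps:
E(d, Y) = -24 - 4*Y*d (E(d, Y) = -4*(6 + Y*d) = -24 - 4*Y*d)
sqrt(E((-109 - 37)/(78 - 141), -14*23) + t(-702)) = sqrt((-24 - 4*(-14*23)*(-109 - 37)/(78 - 141)) + (-702)**2) = sqrt((-24 - 4*(-322)*(-146/(-63))) + 492804) = sqrt((-24 - 4*(-322)*(-146*(-1/63))) + 492804) = sqrt((-24 - 4*(-322)*146/63) + 492804) = sqrt((-24 + 26864/9) + 492804) = sqrt(26648/9 + 492804) = sqrt(4461884/9) = 2*sqrt(1115471)/3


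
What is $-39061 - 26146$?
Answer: $-65207$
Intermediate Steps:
$-39061 - 26146 = -65207$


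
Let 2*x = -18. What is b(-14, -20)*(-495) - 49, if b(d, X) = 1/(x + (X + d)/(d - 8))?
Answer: 1427/82 ≈ 17.402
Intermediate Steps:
x = -9 (x = (½)*(-18) = -9)
b(d, X) = 1/(-9 + (X + d)/(-8 + d)) (b(d, X) = 1/(-9 + (X + d)/(d - 8)) = 1/(-9 + (X + d)/(-8 + d)))
b(-14, -20)*(-495) - 49 = ((-8 - 14)/(72 - 20 - 8*(-14)))*(-495) - 49 = (-22/(72 - 20 + 112))*(-495) - 49 = (-22/164)*(-495) - 49 = ((1/164)*(-22))*(-495) - 49 = -11/82*(-495) - 49 = 5445/82 - 49 = 1427/82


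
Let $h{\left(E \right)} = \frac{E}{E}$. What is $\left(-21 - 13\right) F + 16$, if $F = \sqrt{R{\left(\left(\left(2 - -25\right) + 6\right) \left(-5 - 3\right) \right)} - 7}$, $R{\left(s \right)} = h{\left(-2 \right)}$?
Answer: $16 - 34 i \sqrt{6} \approx 16.0 - 83.283 i$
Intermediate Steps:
$h{\left(E \right)} = 1$
$R{\left(s \right)} = 1$
$F = i \sqrt{6}$ ($F = \sqrt{1 - 7} = \sqrt{-6} = i \sqrt{6} \approx 2.4495 i$)
$\left(-21 - 13\right) F + 16 = \left(-21 - 13\right) i \sqrt{6} + 16 = - 34 i \sqrt{6} + 16 = 16 - 34 i \sqrt{6}$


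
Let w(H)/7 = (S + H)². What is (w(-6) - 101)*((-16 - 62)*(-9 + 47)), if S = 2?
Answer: -32604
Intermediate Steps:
w(H) = 7*(2 + H)²
(w(-6) - 101)*((-16 - 62)*(-9 + 47)) = (7*(2 - 6)² - 101)*((-16 - 62)*(-9 + 47)) = (7*(-4)² - 101)*(-78*38) = (7*16 - 101)*(-2964) = (112 - 101)*(-2964) = 11*(-2964) = -32604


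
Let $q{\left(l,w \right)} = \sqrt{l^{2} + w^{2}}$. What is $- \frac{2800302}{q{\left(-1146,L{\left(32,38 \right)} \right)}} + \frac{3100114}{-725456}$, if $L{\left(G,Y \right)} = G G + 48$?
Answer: $- \frac{1550057}{362728} - \frac{1400151 \sqrt{985}}{24625} \approx -1788.8$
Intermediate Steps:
$L{\left(G,Y \right)} = 48 + G^{2}$ ($L{\left(G,Y \right)} = G^{2} + 48 = 48 + G^{2}$)
$- \frac{2800302}{q{\left(-1146,L{\left(32,38 \right)} \right)}} + \frac{3100114}{-725456} = - \frac{2800302}{\sqrt{\left(-1146\right)^{2} + \left(48 + 32^{2}\right)^{2}}} + \frac{3100114}{-725456} = - \frac{2800302}{\sqrt{1313316 + \left(48 + 1024\right)^{2}}} + 3100114 \left(- \frac{1}{725456}\right) = - \frac{2800302}{\sqrt{1313316 + 1072^{2}}} - \frac{1550057}{362728} = - \frac{2800302}{\sqrt{1313316 + 1149184}} - \frac{1550057}{362728} = - \frac{2800302}{\sqrt{2462500}} - \frac{1550057}{362728} = - \frac{2800302}{50 \sqrt{985}} - \frac{1550057}{362728} = - 2800302 \frac{\sqrt{985}}{49250} - \frac{1550057}{362728} = - \frac{1400151 \sqrt{985}}{24625} - \frac{1550057}{362728} = - \frac{1550057}{362728} - \frac{1400151 \sqrt{985}}{24625}$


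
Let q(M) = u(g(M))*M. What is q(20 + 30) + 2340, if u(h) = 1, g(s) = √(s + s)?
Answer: 2390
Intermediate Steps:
g(s) = √2*√s (g(s) = √(2*s) = √2*√s)
q(M) = M (q(M) = 1*M = M)
q(20 + 30) + 2340 = (20 + 30) + 2340 = 50 + 2340 = 2390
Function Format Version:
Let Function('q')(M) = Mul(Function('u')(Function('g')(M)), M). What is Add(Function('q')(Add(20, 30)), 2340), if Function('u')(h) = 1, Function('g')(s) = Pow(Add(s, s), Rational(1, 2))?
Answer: 2390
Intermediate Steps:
Function('g')(s) = Mul(Pow(2, Rational(1, 2)), Pow(s, Rational(1, 2))) (Function('g')(s) = Pow(Mul(2, s), Rational(1, 2)) = Mul(Pow(2, Rational(1, 2)), Pow(s, Rational(1, 2))))
Function('q')(M) = M (Function('q')(M) = Mul(1, M) = M)
Add(Function('q')(Add(20, 30)), 2340) = Add(Add(20, 30), 2340) = Add(50, 2340) = 2390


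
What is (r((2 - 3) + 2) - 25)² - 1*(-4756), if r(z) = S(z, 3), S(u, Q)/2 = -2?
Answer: 5597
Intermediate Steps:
S(u, Q) = -4 (S(u, Q) = 2*(-2) = -4)
r(z) = -4
(r((2 - 3) + 2) - 25)² - 1*(-4756) = (-4 - 25)² - 1*(-4756) = (-29)² + 4756 = 841 + 4756 = 5597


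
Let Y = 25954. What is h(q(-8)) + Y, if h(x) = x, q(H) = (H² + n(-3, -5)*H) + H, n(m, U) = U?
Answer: 26050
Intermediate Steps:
q(H) = H² - 4*H (q(H) = (H² - 5*H) + H = H² - 4*H)
h(q(-8)) + Y = -8*(-4 - 8) + 25954 = -8*(-12) + 25954 = 96 + 25954 = 26050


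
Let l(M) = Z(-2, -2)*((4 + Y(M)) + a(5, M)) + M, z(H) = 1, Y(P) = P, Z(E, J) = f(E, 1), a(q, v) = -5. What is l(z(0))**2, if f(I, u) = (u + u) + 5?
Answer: 1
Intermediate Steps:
f(I, u) = 5 + 2*u (f(I, u) = 2*u + 5 = 5 + 2*u)
Z(E, J) = 7 (Z(E, J) = 5 + 2*1 = 5 + 2 = 7)
l(M) = -7 + 8*M (l(M) = 7*((4 + M) - 5) + M = 7*(-1 + M) + M = (-7 + 7*M) + M = -7 + 8*M)
l(z(0))**2 = (-7 + 8*1)**2 = (-7 + 8)**2 = 1**2 = 1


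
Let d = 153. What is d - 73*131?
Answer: -9410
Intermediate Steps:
d - 73*131 = 153 - 73*131 = 153 - 9563 = -9410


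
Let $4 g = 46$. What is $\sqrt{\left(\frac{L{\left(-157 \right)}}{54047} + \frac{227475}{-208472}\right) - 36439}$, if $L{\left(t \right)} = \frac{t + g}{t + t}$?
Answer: $\frac{i \sqrt{581783417865832672699008382}}{126354566492} \approx 190.89 i$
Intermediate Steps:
$g = \frac{23}{2}$ ($g = \frac{1}{4} \cdot 46 = \frac{23}{2} \approx 11.5$)
$L{\left(t \right)} = \frac{\frac{23}{2} + t}{2 t}$ ($L{\left(t \right)} = \frac{t + \frac{23}{2}}{t + t} = \frac{\frac{23}{2} + t}{2 t}$)
$\sqrt{\left(\frac{L{\left(-157 \right)}}{54047} + \frac{227475}{-208472}\right) - 36439} = \sqrt{\left(\frac{\frac{1}{4} \frac{1}{-157} \left(23 + 2 \left(-157\right)\right)}{54047} + \frac{227475}{-208472}\right) - 36439} = \sqrt{\left(\frac{1}{4} \left(- \frac{1}{157}\right) \left(23 - 314\right) \frac{1}{54047} + 227475 \left(- \frac{1}{208472}\right)\right) - 36439} = \sqrt{\left(\frac{1}{4} \left(- \frac{1}{157}\right) \left(-291\right) \frac{1}{54047} - \frac{227475}{208472}\right) - 36439} = \sqrt{\left(\frac{291}{628} \cdot \frac{1}{54047} - \frac{227475}{208472}\right) - 36439} = \sqrt{\left(\frac{291}{33941516} - \frac{227475}{208472}\right) - 36439} = \sqrt{- \frac{1930196421687}{1768963930888} - 36439} = \sqrt{- \frac{64461206874049519}{1768963930888}} = \frac{i \sqrt{581783417865832672699008382}}{126354566492}$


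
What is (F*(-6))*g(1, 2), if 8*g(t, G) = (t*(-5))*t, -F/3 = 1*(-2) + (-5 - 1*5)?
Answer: 135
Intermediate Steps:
F = 36 (F = -3*(1*(-2) + (-5 - 1*5)) = -3*(-2 + (-5 - 5)) = -3*(-2 - 10) = -3*(-12) = 36)
g(t, G) = -5*t**2/8 (g(t, G) = ((t*(-5))*t)/8 = ((-5*t)*t)/8 = (-5*t**2)/8 = -5*t**2/8)
(F*(-6))*g(1, 2) = (36*(-6))*(-5/8*1**2) = -(-135) = -216*(-5/8) = 135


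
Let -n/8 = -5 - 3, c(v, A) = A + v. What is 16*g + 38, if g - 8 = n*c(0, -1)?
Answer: -858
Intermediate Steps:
n = 64 (n = -8*(-5 - 3) = -8*(-8) = 64)
g = -56 (g = 8 + 64*(-1 + 0) = 8 + 64*(-1) = 8 - 64 = -56)
16*g + 38 = 16*(-56) + 38 = -896 + 38 = -858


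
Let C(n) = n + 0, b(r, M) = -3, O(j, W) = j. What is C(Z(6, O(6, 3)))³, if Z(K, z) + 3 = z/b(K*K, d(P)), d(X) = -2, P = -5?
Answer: -125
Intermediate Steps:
Z(K, z) = -3 - z/3 (Z(K, z) = -3 + z/(-3) = -3 + z*(-⅓) = -3 - z/3)
C(n) = n
C(Z(6, O(6, 3)))³ = (-3 - ⅓*6)³ = (-3 - 2)³ = (-5)³ = -125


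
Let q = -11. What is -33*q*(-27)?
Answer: -9801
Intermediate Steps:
-33*q*(-27) = -33*(-11)*(-27) = 363*(-27) = -9801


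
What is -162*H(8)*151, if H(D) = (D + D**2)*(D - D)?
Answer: 0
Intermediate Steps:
H(D) = 0 (H(D) = (D + D**2)*0 = 0)
-162*H(8)*151 = -162*0*151 = 0*151 = 0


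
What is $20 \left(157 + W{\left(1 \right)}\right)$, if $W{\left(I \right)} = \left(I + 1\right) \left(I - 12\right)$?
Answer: $2700$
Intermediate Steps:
$W{\left(I \right)} = \left(1 + I\right) \left(-12 + I\right)$
$20 \left(157 + W{\left(1 \right)}\right) = 20 \left(157 - \left(23 - 1\right)\right) = 20 \left(157 - 22\right) = 20 \cdot 135 = 2700$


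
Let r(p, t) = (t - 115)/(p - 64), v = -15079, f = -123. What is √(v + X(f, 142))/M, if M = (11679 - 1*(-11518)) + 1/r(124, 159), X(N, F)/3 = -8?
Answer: 11*I*√15103/255182 ≈ 0.0052975*I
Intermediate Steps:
X(N, F) = -24 (X(N, F) = 3*(-8) = -24)
r(p, t) = (-115 + t)/(-64 + p)
M = 255182/11 (M = (11679 - 1*(-11518)) + 1/((-115 + 159)/(-64 + 124)) = (11679 + 11518) + 1/(44/60) = 23197 + 1/((1/60)*44) = 23197 + 1/(11/15) = 23197 + 15/11 = 255182/11 ≈ 23198.)
√(v + X(f, 142))/M = √(-15079 - 24)/(255182/11) = √(-15103)*(11/255182) = (I*√15103)*(11/255182) = 11*I*√15103/255182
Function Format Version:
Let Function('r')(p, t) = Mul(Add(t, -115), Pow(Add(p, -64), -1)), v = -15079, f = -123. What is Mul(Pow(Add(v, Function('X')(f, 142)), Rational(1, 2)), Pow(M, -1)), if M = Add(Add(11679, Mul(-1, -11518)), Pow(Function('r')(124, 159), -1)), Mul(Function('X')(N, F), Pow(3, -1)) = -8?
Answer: Mul(Rational(11, 255182), I, Pow(15103, Rational(1, 2))) ≈ Mul(0.0052975, I)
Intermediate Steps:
Function('X')(N, F) = -24 (Function('X')(N, F) = Mul(3, -8) = -24)
Function('r')(p, t) = Mul(Pow(Add(-64, p), -1), Add(-115, t)) (Function('r')(p, t) = Mul(Add(-115, t), Pow(Add(-64, p), -1)) = Mul(Pow(Add(-64, p), -1), Add(-115, t)))
M = Rational(255182, 11) (M = Add(Add(11679, Mul(-1, -11518)), Pow(Mul(Pow(Add(-64, 124), -1), Add(-115, 159)), -1)) = Add(Add(11679, 11518), Pow(Mul(Pow(60, -1), 44), -1)) = Add(23197, Pow(Mul(Rational(1, 60), 44), -1)) = Add(23197, Pow(Rational(11, 15), -1)) = Add(23197, Rational(15, 11)) = Rational(255182, 11) ≈ 23198.)
Mul(Pow(Add(v, Function('X')(f, 142)), Rational(1, 2)), Pow(M, -1)) = Mul(Pow(Add(-15079, -24), Rational(1, 2)), Pow(Rational(255182, 11), -1)) = Mul(Pow(-15103, Rational(1, 2)), Rational(11, 255182)) = Mul(Mul(I, Pow(15103, Rational(1, 2))), Rational(11, 255182)) = Mul(Rational(11, 255182), I, Pow(15103, Rational(1, 2)))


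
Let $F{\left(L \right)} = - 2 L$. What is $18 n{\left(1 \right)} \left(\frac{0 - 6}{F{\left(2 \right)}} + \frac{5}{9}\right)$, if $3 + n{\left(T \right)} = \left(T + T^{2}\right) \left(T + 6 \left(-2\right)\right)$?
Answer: $-925$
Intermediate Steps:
$n{\left(T \right)} = -3 + \left(-12 + T\right) \left(T + T^{2}\right)$ ($n{\left(T \right)} = -3 + \left(T + T^{2}\right) \left(T + 6 \left(-2\right)\right) = -3 + \left(T + T^{2}\right) \left(T - 12\right) = -3 + \left(T + T^{2}\right) \left(-12 + T\right) = -3 + \left(-12 + T\right) \left(T + T^{2}\right)$)
$18 n{\left(1 \right)} \left(\frac{0 - 6}{F{\left(2 \right)}} + \frac{5}{9}\right) = 18 \left(-3 + 1^{3} - 12 - 11 \cdot 1^{2}\right) \left(\frac{0 - 6}{\left(-2\right) 2} + \frac{5}{9}\right) = 18 \left(-3 + 1 - 12 - 11\right) \left(\frac{0 - 6}{-4} + 5 \cdot \frac{1}{9}\right) = 18 \left(-3 + 1 - 12 - 11\right) \left(\left(-6\right) \left(- \frac{1}{4}\right) + \frac{5}{9}\right) = 18 \left(-25\right) \left(\frac{3}{2} + \frac{5}{9}\right) = \left(-450\right) \frac{37}{18} = -925$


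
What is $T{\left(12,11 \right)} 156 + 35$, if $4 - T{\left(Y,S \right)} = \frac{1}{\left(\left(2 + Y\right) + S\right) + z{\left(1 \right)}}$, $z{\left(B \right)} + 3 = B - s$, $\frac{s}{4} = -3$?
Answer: $\frac{22909}{35} \approx 654.54$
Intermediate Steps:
$s = -12$ ($s = 4 \left(-3\right) = -12$)
$z{\left(B \right)} = 9 + B$ ($z{\left(B \right)} = -3 + \left(B - -12\right) = -3 + \left(B + 12\right) = -3 + \left(12 + B\right) = 9 + B$)
$T{\left(Y,S \right)} = 4 - \frac{1}{12 + S + Y}$ ($T{\left(Y,S \right)} = 4 - \frac{1}{\left(\left(2 + Y\right) + S\right) + \left(9 + 1\right)} = 4 - \frac{1}{\left(2 + S + Y\right) + 10} = 4 - \frac{1}{12 + S + Y}$)
$T{\left(12,11 \right)} 156 + 35 = \frac{47 + 4 \cdot 11 + 4 \cdot 12}{12 + 11 + 12} \cdot 156 + 35 = \frac{47 + 44 + 48}{35} \cdot 156 + 35 = \frac{1}{35} \cdot 139 \cdot 156 + 35 = \frac{139}{35} \cdot 156 + 35 = \frac{21684}{35} + 35 = \frac{22909}{35}$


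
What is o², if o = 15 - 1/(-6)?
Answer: 8281/36 ≈ 230.03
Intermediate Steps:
o = 91/6 (o = 15 - 1*(-⅙) = 15 + ⅙ = 91/6 ≈ 15.167)
o² = (91/6)² = 8281/36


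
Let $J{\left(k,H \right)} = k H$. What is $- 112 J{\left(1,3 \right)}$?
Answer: $-336$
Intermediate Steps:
$J{\left(k,H \right)} = H k$
$- 112 J{\left(1,3 \right)} = - 112 \cdot 3 \cdot 1 = \left(-112\right) 3 = -336$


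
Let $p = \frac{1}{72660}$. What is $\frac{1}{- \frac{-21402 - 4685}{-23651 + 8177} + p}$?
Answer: $- \frac{187390140}{315910991} \approx -0.59317$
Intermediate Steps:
$p = \frac{1}{72660} \approx 1.3763 \cdot 10^{-5}$
$\frac{1}{- \frac{-21402 - 4685}{-23651 + 8177} + p} = \frac{1}{- \frac{-21402 - 4685}{-23651 + 8177} + \frac{1}{72660}} = \frac{1}{- \frac{-21402 - 4685}{-15474} + \frac{1}{72660}} = \frac{1}{- \frac{\left(-21402 - 4685\right) \left(-1\right)}{15474} + \frac{1}{72660}} = \frac{1}{- \frac{\left(-26087\right) \left(-1\right)}{15474} + \frac{1}{72660}} = \frac{1}{\left(-1\right) \frac{26087}{15474} + \frac{1}{72660}} = \frac{1}{- \frac{26087}{15474} + \frac{1}{72660}} = \frac{1}{- \frac{315910991}{187390140}} = - \frac{187390140}{315910991}$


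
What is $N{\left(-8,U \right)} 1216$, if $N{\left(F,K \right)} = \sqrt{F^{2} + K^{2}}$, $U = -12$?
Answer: $4864 \sqrt{13} \approx 17537.0$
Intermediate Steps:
$N{\left(-8,U \right)} 1216 = \sqrt{\left(-8\right)^{2} + \left(-12\right)^{2}} \cdot 1216 = \sqrt{64 + 144} \cdot 1216 = \sqrt{208} \cdot 1216 = 4 \sqrt{13} \cdot 1216 = 4864 \sqrt{13}$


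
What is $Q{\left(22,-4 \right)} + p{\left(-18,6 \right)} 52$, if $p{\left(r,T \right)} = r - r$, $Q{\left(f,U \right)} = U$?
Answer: $-4$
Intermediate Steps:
$p{\left(r,T \right)} = 0$
$Q{\left(22,-4 \right)} + p{\left(-18,6 \right)} 52 = -4 + 0 \cdot 52 = -4 + 0 = -4$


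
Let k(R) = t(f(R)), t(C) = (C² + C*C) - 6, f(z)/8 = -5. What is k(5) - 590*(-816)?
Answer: 484634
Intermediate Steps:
f(z) = -40 (f(z) = 8*(-5) = -40)
t(C) = -6 + 2*C² (t(C) = (C² + C²) - 6 = 2*C² - 6 = -6 + 2*C²)
k(R) = 3194 (k(R) = -6 + 2*(-40)² = -6 + 2*1600 = -6 + 3200 = 3194)
k(5) - 590*(-816) = 3194 - 590*(-816) = 3194 + 481440 = 484634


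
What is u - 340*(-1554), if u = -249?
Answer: 528111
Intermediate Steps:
u - 340*(-1554) = -249 - 340*(-1554) = -249 + 528360 = 528111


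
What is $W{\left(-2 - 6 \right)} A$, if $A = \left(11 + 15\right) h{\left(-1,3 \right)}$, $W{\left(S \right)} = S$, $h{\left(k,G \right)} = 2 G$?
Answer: $-1248$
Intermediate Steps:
$A = 156$ ($A = \left(11 + 15\right) 2 \cdot 3 = 26 \cdot 6 = 156$)
$W{\left(-2 - 6 \right)} A = \left(-2 - 6\right) 156 = \left(-8\right) 156 = -1248$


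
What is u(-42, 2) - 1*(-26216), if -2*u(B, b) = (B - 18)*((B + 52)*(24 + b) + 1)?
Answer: 34046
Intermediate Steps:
u(B, b) = -(1 + (24 + b)*(52 + B))*(-18 + B)/2 (u(B, b) = -(B - 18)*((B + 52)*(24 + b) + 1)/2 = -(-18 + B)*((52 + B)*(24 + b) + 1)/2 = -(-18 + B)*((24 + b)*(52 + B) + 1)/2 = -(-18 + B)*(1 + (24 + b)*(52 + B))/2 = -(1 + (24 + b)*(52 + B))*(-18 + B)/2)
u(-42, 2) - 1*(-26216) = (11241 - 12*(-42)² + 468*2 - 817/2*(-42) - 17*(-42)*2 - ½*2*(-42)²) - 1*(-26216) = (11241 - 12*1764 + 936 + 17157 + 1428 - ½*2*1764) + 26216 = (11241 - 21168 + 936 + 17157 + 1428 - 1764) + 26216 = 7830 + 26216 = 34046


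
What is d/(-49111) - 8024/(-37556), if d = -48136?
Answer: 550465570/461103179 ≈ 1.1938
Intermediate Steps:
d/(-49111) - 8024/(-37556) = -48136/(-49111) - 8024/(-37556) = -48136*(-1/49111) - 8024*(-1/37556) = 48136/49111 + 2006/9389 = 550465570/461103179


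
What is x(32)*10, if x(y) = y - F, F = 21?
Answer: 110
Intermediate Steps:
x(y) = -21 + y (x(y) = y - 1*21 = y - 21 = -21 + y)
x(32)*10 = (-21 + 32)*10 = 11*10 = 110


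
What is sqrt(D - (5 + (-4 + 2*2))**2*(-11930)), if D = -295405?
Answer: sqrt(2845) ≈ 53.339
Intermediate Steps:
sqrt(D - (5 + (-4 + 2*2))**2*(-11930)) = sqrt(-295405 - (5 + (-4 + 2*2))**2*(-11930)) = sqrt(-295405 - (5 + (-4 + 4))**2*(-11930)) = sqrt(-295405 - (5 + 0)**2*(-11930)) = sqrt(-295405 - 1*5**2*(-11930)) = sqrt(-295405 - 1*25*(-11930)) = sqrt(-295405 - 25*(-11930)) = sqrt(-295405 + 298250) = sqrt(2845)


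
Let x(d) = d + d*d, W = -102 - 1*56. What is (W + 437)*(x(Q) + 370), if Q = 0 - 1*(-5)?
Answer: 111600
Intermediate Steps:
Q = 5 (Q = 0 + 5 = 5)
W = -158 (W = -102 - 56 = -158)
x(d) = d + d²
(W + 437)*(x(Q) + 370) = (-158 + 437)*(5*(1 + 5) + 370) = 279*(5*6 + 370) = 279*(30 + 370) = 279*400 = 111600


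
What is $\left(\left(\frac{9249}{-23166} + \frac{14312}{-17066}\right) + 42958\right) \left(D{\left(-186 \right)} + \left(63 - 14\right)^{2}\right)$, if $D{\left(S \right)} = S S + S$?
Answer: $\frac{104193516926531407}{65891826} \approx 1.5813 \cdot 10^{9}$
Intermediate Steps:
$D{\left(S \right)} = S + S^{2}$ ($D{\left(S \right)} = S^{2} + S = S + S^{2}$)
$\left(\left(\frac{9249}{-23166} + \frac{14312}{-17066}\right) + 42958\right) \left(D{\left(-186 \right)} + \left(63 - 14\right)^{2}\right) = \left(\left(\frac{9249}{-23166} + \frac{14312}{-17066}\right) + 42958\right) \left(- 186 \left(1 - 186\right) + \left(63 - 14\right)^{2}\right) = \left(\left(9249 \left(- \frac{1}{23166}\right) + 14312 \left(- \frac{1}{17066}\right)\right) + 42958\right) \left(\left(-186\right) \left(-185\right) + 49^{2}\right) = \left(\left(- \frac{3083}{7722} - \frac{7156}{8533}\right) + 42958\right) \left(34410 + 2401\right) = \left(- \frac{81565871}{65891826} + 42958\right) 36811 = \frac{2830499495437}{65891826} \cdot 36811 = \frac{104193516926531407}{65891826}$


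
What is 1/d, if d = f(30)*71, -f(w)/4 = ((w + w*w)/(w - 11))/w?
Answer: -19/8804 ≈ -0.0021581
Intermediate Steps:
f(w) = -4*(w + w**2)/(w*(-11 + w)) (f(w) = -4*(w + w*w)/(w - 11)/w = -4*(w + w**2)/(-11 + w)/w = -4*(w + w**2)/(w*(-11 + w)))
d = -8804/19 (d = (4*(-1 - 1*30)/(-11 + 30))*71 = (4*(-1 - 30)/19)*71 = (4*(1/19)*(-31))*71 = -124/19*71 = -8804/19 ≈ -463.37)
1/d = 1/(-8804/19) = -19/8804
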